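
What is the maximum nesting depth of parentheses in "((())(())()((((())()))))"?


Input: "((())(())()((((())()))))"
Tracking depth:
  Position 0 '(': depth becomes 1
  Position 1 '(': depth becomes 2
  Position 2 '(': depth becomes 3
  Position 3 ')': depth becomes 2
  Position 4 ')': depth becomes 1
  Position 5 '(': depth becomes 2
  Position 6 '(': depth becomes 3
  Position 7 ')': depth becomes 2
  Position 8 ')': depth becomes 1
  Position 9 '(': depth becomes 2
  Position 10 ')': depth becomes 1
  Position 11 '(': depth becomes 2
  Position 12 '(': depth becomes 3
  Position 13 '(': depth becomes 4
  Position 14 '(': depth becomes 5
  Position 15 '(': depth becomes 6
  Position 16 ')': depth becomes 5
  Position 17 ')': depth becomes 4
  Position 18 '(': depth becomes 5
  Position 19 ')': depth becomes 4
  Position 20 ')': depth becomes 3
  Position 21 ')': depth becomes 2
  Position 22 ')': depth becomes 1
  Position 23 ')': depth becomes 0
Maximum depth reached: 6

6


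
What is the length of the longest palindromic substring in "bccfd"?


Input: "bccfd"
Checking substrings for palindromes:
  [1:3] "cc" (len 2) => palindrome
Longest palindromic substring: "cc" with length 2

2


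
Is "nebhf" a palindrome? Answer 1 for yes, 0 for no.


Input: nebhf
Reversed: fhben
  Compare pos 0 ('n') with pos 4 ('f'): MISMATCH
  Compare pos 1 ('e') with pos 3 ('h'): MISMATCH
Result: not a palindrome

0


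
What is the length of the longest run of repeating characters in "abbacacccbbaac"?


Input: "abbacacccbbaac"
Scanning for longest run:
  Position 1 ('b'): new char, reset run to 1
  Position 2 ('b'): continues run of 'b', length=2
  Position 3 ('a'): new char, reset run to 1
  Position 4 ('c'): new char, reset run to 1
  Position 5 ('a'): new char, reset run to 1
  Position 6 ('c'): new char, reset run to 1
  Position 7 ('c'): continues run of 'c', length=2
  Position 8 ('c'): continues run of 'c', length=3
  Position 9 ('b'): new char, reset run to 1
  Position 10 ('b'): continues run of 'b', length=2
  Position 11 ('a'): new char, reset run to 1
  Position 12 ('a'): continues run of 'a', length=2
  Position 13 ('c'): new char, reset run to 1
Longest run: 'c' with length 3

3


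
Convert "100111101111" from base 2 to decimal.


Input: "100111101111" in base 2
Positional expansion:
  Digit '1' (value 1) x 2^11 = 2048
  Digit '0' (value 0) x 2^10 = 0
  Digit '0' (value 0) x 2^9 = 0
  Digit '1' (value 1) x 2^8 = 256
  Digit '1' (value 1) x 2^7 = 128
  Digit '1' (value 1) x 2^6 = 64
  Digit '1' (value 1) x 2^5 = 32
  Digit '0' (value 0) x 2^4 = 0
  Digit '1' (value 1) x 2^3 = 8
  Digit '1' (value 1) x 2^2 = 4
  Digit '1' (value 1) x 2^1 = 2
  Digit '1' (value 1) x 2^0 = 1
Sum = 2543

2543


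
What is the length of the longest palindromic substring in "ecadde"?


Input: "ecadde"
Checking substrings for palindromes:
  [3:5] "dd" (len 2) => palindrome
Longest palindromic substring: "dd" with length 2

2


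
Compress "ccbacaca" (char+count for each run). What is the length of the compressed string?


Input: ccbacaca
Runs:
  'c' x 2 => "c2"
  'b' x 1 => "b1"
  'a' x 1 => "a1"
  'c' x 1 => "c1"
  'a' x 1 => "a1"
  'c' x 1 => "c1"
  'a' x 1 => "a1"
Compressed: "c2b1a1c1a1c1a1"
Compressed length: 14

14


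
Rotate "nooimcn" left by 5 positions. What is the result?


Input: "nooimcn", rotate left by 5
First 5 characters: "nooim"
Remaining characters: "cn"
Concatenate remaining + first: "cn" + "nooim" = "cnnooim"

cnnooim


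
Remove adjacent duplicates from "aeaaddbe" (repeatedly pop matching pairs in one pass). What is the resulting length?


Input: aeaaddbe
Stack-based adjacent duplicate removal:
  Read 'a': push. Stack: a
  Read 'e': push. Stack: ae
  Read 'a': push. Stack: aea
  Read 'a': matches stack top 'a' => pop. Stack: ae
  Read 'd': push. Stack: aed
  Read 'd': matches stack top 'd' => pop. Stack: ae
  Read 'b': push. Stack: aeb
  Read 'e': push. Stack: aebe
Final stack: "aebe" (length 4)

4


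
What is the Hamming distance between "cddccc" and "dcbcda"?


Comparing "cddccc" and "dcbcda" position by position:
  Position 0: 'c' vs 'd' => differ
  Position 1: 'd' vs 'c' => differ
  Position 2: 'd' vs 'b' => differ
  Position 3: 'c' vs 'c' => same
  Position 4: 'c' vs 'd' => differ
  Position 5: 'c' vs 'a' => differ
Total differences (Hamming distance): 5

5


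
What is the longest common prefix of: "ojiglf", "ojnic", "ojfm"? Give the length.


Words: ojiglf, ojnic, ojfm
  Position 0: all 'o' => match
  Position 1: all 'j' => match
  Position 2: ('i', 'n', 'f') => mismatch, stop
LCP = "oj" (length 2)

2


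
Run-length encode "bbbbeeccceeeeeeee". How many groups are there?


Input: bbbbeeccceeeeeeee
Scanning for consecutive runs:
  Group 1: 'b' x 4 (positions 0-3)
  Group 2: 'e' x 2 (positions 4-5)
  Group 3: 'c' x 3 (positions 6-8)
  Group 4: 'e' x 8 (positions 9-16)
Total groups: 4

4


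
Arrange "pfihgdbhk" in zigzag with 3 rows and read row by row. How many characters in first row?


Zigzag "pfihgdbhk" into 3 rows:
Placing characters:
  'p' => row 0
  'f' => row 1
  'i' => row 2
  'h' => row 1
  'g' => row 0
  'd' => row 1
  'b' => row 2
  'h' => row 1
  'k' => row 0
Rows:
  Row 0: "pgk"
  Row 1: "fhdh"
  Row 2: "ib"
First row length: 3

3


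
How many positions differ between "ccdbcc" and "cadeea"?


Comparing "ccdbcc" and "cadeea" position by position:
  Position 0: 'c' vs 'c' => same
  Position 1: 'c' vs 'a' => DIFFER
  Position 2: 'd' vs 'd' => same
  Position 3: 'b' vs 'e' => DIFFER
  Position 4: 'c' vs 'e' => DIFFER
  Position 5: 'c' vs 'a' => DIFFER
Positions that differ: 4

4


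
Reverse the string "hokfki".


Input: hokfki
Reading characters right to left:
  Position 5: 'i'
  Position 4: 'k'
  Position 3: 'f'
  Position 2: 'k'
  Position 1: 'o'
  Position 0: 'h'
Reversed: ikfkoh

ikfkoh


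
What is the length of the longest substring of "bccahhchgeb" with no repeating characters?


Input: "bccahhchgeb"
Sliding window (track last position of each char):
  Position 0 ('b'): window [0,0] length 1 -- new best
  Position 1 ('c'): window [0,1] length 2 -- new best
  Position 2 ('c'): repeat (last at 1), move window start to 2
  Position 2 ('c'): window [2,2] length 1
  Position 3 ('a'): window [2,3] length 2
  Position 4 ('h'): window [2,4] length 3 -- new best
  Position 5 ('h'): repeat (last at 4), move window start to 5
  Position 5 ('h'): window [5,5] length 1
  Position 6 ('c'): window [5,6] length 2
  Position 7 ('h'): repeat (last at 5), move window start to 6
  Position 7 ('h'): window [6,7] length 2
  Position 8 ('g'): window [6,8] length 3
  Position 9 ('e'): window [6,9] length 4 -- new best
  Position 10 ('b'): window [6,10] length 5 -- new best
Longest substring with no repeats: "chgeb" with length 5

5


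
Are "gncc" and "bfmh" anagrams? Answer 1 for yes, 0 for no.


Strings: "gncc", "bfmh"
Sorted first:  ccgn
Sorted second: bfhm
Differ at position 0: 'c' vs 'b' => not anagrams

0


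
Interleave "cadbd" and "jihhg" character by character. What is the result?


Interleaving "cadbd" and "jihhg":
  Position 0: 'c' from first, 'j' from second => "cj"
  Position 1: 'a' from first, 'i' from second => "ai"
  Position 2: 'd' from first, 'h' from second => "dh"
  Position 3: 'b' from first, 'h' from second => "bh"
  Position 4: 'd' from first, 'g' from second => "dg"
Result: cjaidhbhdg

cjaidhbhdg


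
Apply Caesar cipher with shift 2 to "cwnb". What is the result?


Caesar cipher: shift "cwnb" by 2
  'c' (pos 2) + 2 = pos 4 = 'e'
  'w' (pos 22) + 2 = pos 24 = 'y'
  'n' (pos 13) + 2 = pos 15 = 'p'
  'b' (pos 1) + 2 = pos 3 = 'd'
Result: eypd

eypd


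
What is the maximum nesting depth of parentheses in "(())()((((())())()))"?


Input: "(())()((((())())()))"
Tracking depth:
  Position 0 '(': depth becomes 1
  Position 1 '(': depth becomes 2
  Position 2 ')': depth becomes 1
  Position 3 ')': depth becomes 0
  Position 4 '(': depth becomes 1
  Position 5 ')': depth becomes 0
  Position 6 '(': depth becomes 1
  Position 7 '(': depth becomes 2
  Position 8 '(': depth becomes 3
  Position 9 '(': depth becomes 4
  Position 10 '(': depth becomes 5
  Position 11 ')': depth becomes 4
  Position 12 ')': depth becomes 3
  Position 13 '(': depth becomes 4
  Position 14 ')': depth becomes 3
  Position 15 ')': depth becomes 2
  Position 16 '(': depth becomes 3
  Position 17 ')': depth becomes 2
  Position 18 ')': depth becomes 1
  Position 19 ')': depth becomes 0
Maximum depth reached: 5

5


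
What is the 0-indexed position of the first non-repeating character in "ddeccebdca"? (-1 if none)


Input: ddeccebdca
Character frequencies:
  'a': 1
  'b': 1
  'c': 3
  'd': 3
  'e': 2
Scanning left to right for freq == 1:
  Position 0 ('d'): freq=3, skip
  Position 1 ('d'): freq=3, skip
  Position 2 ('e'): freq=2, skip
  Position 3 ('c'): freq=3, skip
  Position 4 ('c'): freq=3, skip
  Position 5 ('e'): freq=2, skip
  Position 6 ('b'): unique! => answer = 6

6


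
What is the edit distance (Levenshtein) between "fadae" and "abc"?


Computing edit distance: "fadae" -> "abc"
DP table:
           a    b    c
      0    1    2    3
  f   1    1    2    3
  a   2    1    2    3
  d   3    2    2    3
  a   4    3    3    3
  e   5    4    4    4
Edit distance = dp[5][3] = 4

4


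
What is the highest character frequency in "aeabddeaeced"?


Input: aeabddeaeced
Character counts:
  'a': 3
  'b': 1
  'c': 1
  'd': 3
  'e': 4
Maximum frequency: 4

4


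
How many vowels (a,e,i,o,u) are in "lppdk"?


Input: lppdk
Checking each character:
  'l' at position 0: consonant
  'p' at position 1: consonant
  'p' at position 2: consonant
  'd' at position 3: consonant
  'k' at position 4: consonant
Total vowels: 0

0


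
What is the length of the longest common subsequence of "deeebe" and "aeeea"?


LCS of "deeebe" and "aeeea"
DP table:
           a    e    e    e    a
      0    0    0    0    0    0
  d   0    0    0    0    0    0
  e   0    0    1    1    1    1
  e   0    0    1    2    2    2
  e   0    0    1    2    3    3
  b   0    0    1    2    3    3
  e   0    0    1    2    3    3
LCS length = dp[6][5] = 3

3


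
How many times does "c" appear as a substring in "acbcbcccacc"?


Searching for "c" in "acbcbcccacc"
Scanning each position:
  Position 0: "a" => no
  Position 1: "c" => MATCH
  Position 2: "b" => no
  Position 3: "c" => MATCH
  Position 4: "b" => no
  Position 5: "c" => MATCH
  Position 6: "c" => MATCH
  Position 7: "c" => MATCH
  Position 8: "a" => no
  Position 9: "c" => MATCH
  Position 10: "c" => MATCH
Total occurrences: 7

7


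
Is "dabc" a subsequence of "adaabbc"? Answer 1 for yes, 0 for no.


Check if "dabc" is a subsequence of "adaabbc"
Greedy scan:
  Position 0 ('a'): no match needed
  Position 1 ('d'): matches sub[0] = 'd'
  Position 2 ('a'): matches sub[1] = 'a'
  Position 3 ('a'): no match needed
  Position 4 ('b'): matches sub[2] = 'b'
  Position 5 ('b'): no match needed
  Position 6 ('c'): matches sub[3] = 'c'
All 4 characters matched => is a subsequence

1


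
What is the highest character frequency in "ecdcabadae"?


Input: ecdcabadae
Character counts:
  'a': 3
  'b': 1
  'c': 2
  'd': 2
  'e': 2
Maximum frequency: 3

3


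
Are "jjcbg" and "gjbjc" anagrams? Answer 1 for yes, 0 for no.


Strings: "jjcbg", "gjbjc"
Sorted first:  bcgjj
Sorted second: bcgjj
Sorted forms match => anagrams

1


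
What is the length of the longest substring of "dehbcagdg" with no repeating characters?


Input: "dehbcagdg"
Sliding window (track last position of each char):
  Position 0 ('d'): window [0,0] length 1 -- new best
  Position 1 ('e'): window [0,1] length 2 -- new best
  Position 2 ('h'): window [0,2] length 3 -- new best
  Position 3 ('b'): window [0,3] length 4 -- new best
  Position 4 ('c'): window [0,4] length 5 -- new best
  Position 5 ('a'): window [0,5] length 6 -- new best
  Position 6 ('g'): window [0,6] length 7 -- new best
  Position 7 ('d'): repeat (last at 0), move window start to 1
  Position 7 ('d'): window [1,7] length 7
  Position 8 ('g'): repeat (last at 6), move window start to 7
  Position 8 ('g'): window [7,8] length 2
Longest substring with no repeats: "dehbcag" with length 7

7


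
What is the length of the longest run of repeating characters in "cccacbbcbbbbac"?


Input: "cccacbbcbbbbac"
Scanning for longest run:
  Position 1 ('c'): continues run of 'c', length=2
  Position 2 ('c'): continues run of 'c', length=3
  Position 3 ('a'): new char, reset run to 1
  Position 4 ('c'): new char, reset run to 1
  Position 5 ('b'): new char, reset run to 1
  Position 6 ('b'): continues run of 'b', length=2
  Position 7 ('c'): new char, reset run to 1
  Position 8 ('b'): new char, reset run to 1
  Position 9 ('b'): continues run of 'b', length=2
  Position 10 ('b'): continues run of 'b', length=3
  Position 11 ('b'): continues run of 'b', length=4
  Position 12 ('a'): new char, reset run to 1
  Position 13 ('c'): new char, reset run to 1
Longest run: 'b' with length 4

4


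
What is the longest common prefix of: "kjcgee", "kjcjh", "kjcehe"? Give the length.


Words: kjcgee, kjcjh, kjcehe
  Position 0: all 'k' => match
  Position 1: all 'j' => match
  Position 2: all 'c' => match
  Position 3: ('g', 'j', 'e') => mismatch, stop
LCP = "kjc" (length 3)

3


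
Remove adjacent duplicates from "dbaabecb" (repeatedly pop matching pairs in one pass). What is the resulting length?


Input: dbaabecb
Stack-based adjacent duplicate removal:
  Read 'd': push. Stack: d
  Read 'b': push. Stack: db
  Read 'a': push. Stack: dba
  Read 'a': matches stack top 'a' => pop. Stack: db
  Read 'b': matches stack top 'b' => pop. Stack: d
  Read 'e': push. Stack: de
  Read 'c': push. Stack: dec
  Read 'b': push. Stack: decb
Final stack: "decb" (length 4)

4


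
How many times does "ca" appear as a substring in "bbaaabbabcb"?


Searching for "ca" in "bbaaabbabcb"
Scanning each position:
  Position 0: "bb" => no
  Position 1: "ba" => no
  Position 2: "aa" => no
  Position 3: "aa" => no
  Position 4: "ab" => no
  Position 5: "bb" => no
  Position 6: "ba" => no
  Position 7: "ab" => no
  Position 8: "bc" => no
  Position 9: "cb" => no
Total occurrences: 0

0


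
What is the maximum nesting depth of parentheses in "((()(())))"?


Input: "((()(())))"
Tracking depth:
  Position 0 '(': depth becomes 1
  Position 1 '(': depth becomes 2
  Position 2 '(': depth becomes 3
  Position 3 ')': depth becomes 2
  Position 4 '(': depth becomes 3
  Position 5 '(': depth becomes 4
  Position 6 ')': depth becomes 3
  Position 7 ')': depth becomes 2
  Position 8 ')': depth becomes 1
  Position 9 ')': depth becomes 0
Maximum depth reached: 4

4


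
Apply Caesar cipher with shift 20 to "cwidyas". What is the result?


Caesar cipher: shift "cwidyas" by 20
  'c' (pos 2) + 20 = pos 22 = 'w'
  'w' (pos 22) + 20 = pos 16 = 'q'
  'i' (pos 8) + 20 = pos 2 = 'c'
  'd' (pos 3) + 20 = pos 23 = 'x'
  'y' (pos 24) + 20 = pos 18 = 's'
  'a' (pos 0) + 20 = pos 20 = 'u'
  's' (pos 18) + 20 = pos 12 = 'm'
Result: wqcxsum

wqcxsum


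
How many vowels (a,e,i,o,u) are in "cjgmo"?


Input: cjgmo
Checking each character:
  'c' at position 0: consonant
  'j' at position 1: consonant
  'g' at position 2: consonant
  'm' at position 3: consonant
  'o' at position 4: vowel (running total: 1)
Total vowels: 1

1


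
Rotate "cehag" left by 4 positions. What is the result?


Input: "cehag", rotate left by 4
First 4 characters: "ceha"
Remaining characters: "g"
Concatenate remaining + first: "g" + "ceha" = "gceha"

gceha


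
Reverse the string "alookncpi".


Input: alookncpi
Reading characters right to left:
  Position 8: 'i'
  Position 7: 'p'
  Position 6: 'c'
  Position 5: 'n'
  Position 4: 'k'
  Position 3: 'o'
  Position 2: 'o'
  Position 1: 'l'
  Position 0: 'a'
Reversed: ipcnkoola

ipcnkoola


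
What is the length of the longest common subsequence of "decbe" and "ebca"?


LCS of "decbe" and "ebca"
DP table:
           e    b    c    a
      0    0    0    0    0
  d   0    0    0    0    0
  e   0    1    1    1    1
  c   0    1    1    2    2
  b   0    1    2    2    2
  e   0    1    2    2    2
LCS length = dp[5][4] = 2

2


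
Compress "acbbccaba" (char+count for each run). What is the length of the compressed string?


Input: acbbccaba
Runs:
  'a' x 1 => "a1"
  'c' x 1 => "c1"
  'b' x 2 => "b2"
  'c' x 2 => "c2"
  'a' x 1 => "a1"
  'b' x 1 => "b1"
  'a' x 1 => "a1"
Compressed: "a1c1b2c2a1b1a1"
Compressed length: 14

14


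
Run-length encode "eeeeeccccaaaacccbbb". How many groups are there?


Input: eeeeeccccaaaacccbbb
Scanning for consecutive runs:
  Group 1: 'e' x 5 (positions 0-4)
  Group 2: 'c' x 4 (positions 5-8)
  Group 3: 'a' x 4 (positions 9-12)
  Group 4: 'c' x 3 (positions 13-15)
  Group 5: 'b' x 3 (positions 16-18)
Total groups: 5

5


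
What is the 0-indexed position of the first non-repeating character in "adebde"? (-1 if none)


Input: adebde
Character frequencies:
  'a': 1
  'b': 1
  'd': 2
  'e': 2
Scanning left to right for freq == 1:
  Position 0 ('a'): unique! => answer = 0

0


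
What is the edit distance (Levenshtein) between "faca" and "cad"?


Computing edit distance: "faca" -> "cad"
DP table:
           c    a    d
      0    1    2    3
  f   1    1    2    3
  a   2    2    1    2
  c   3    2    2    2
  a   4    3    2    3
Edit distance = dp[4][3] = 3

3


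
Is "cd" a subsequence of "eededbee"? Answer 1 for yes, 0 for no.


Check if "cd" is a subsequence of "eededbee"
Greedy scan:
  Position 0 ('e'): no match needed
  Position 1 ('e'): no match needed
  Position 2 ('d'): no match needed
  Position 3 ('e'): no match needed
  Position 4 ('d'): no match needed
  Position 5 ('b'): no match needed
  Position 6 ('e'): no match needed
  Position 7 ('e'): no match needed
Only matched 0/2 characters => not a subsequence

0


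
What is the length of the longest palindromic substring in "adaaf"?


Input: "adaaf"
Checking substrings for palindromes:
  [0:3] "ada" (len 3) => palindrome
  [2:4] "aa" (len 2) => palindrome
Longest palindromic substring: "ada" with length 3

3


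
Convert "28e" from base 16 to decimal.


Input: "28e" in base 16
Positional expansion:
  Digit '2' (value 2) x 16^2 = 512
  Digit '8' (value 8) x 16^1 = 128
  Digit 'e' (value 14) x 16^0 = 14
Sum = 654

654


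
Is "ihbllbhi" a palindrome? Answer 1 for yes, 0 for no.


Input: ihbllbhi
Reversed: ihbllbhi
  Compare pos 0 ('i') with pos 7 ('i'): match
  Compare pos 1 ('h') with pos 6 ('h'): match
  Compare pos 2 ('b') with pos 5 ('b'): match
  Compare pos 3 ('l') with pos 4 ('l'): match
Result: palindrome

1


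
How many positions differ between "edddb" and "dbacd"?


Comparing "edddb" and "dbacd" position by position:
  Position 0: 'e' vs 'd' => DIFFER
  Position 1: 'd' vs 'b' => DIFFER
  Position 2: 'd' vs 'a' => DIFFER
  Position 3: 'd' vs 'c' => DIFFER
  Position 4: 'b' vs 'd' => DIFFER
Positions that differ: 5

5


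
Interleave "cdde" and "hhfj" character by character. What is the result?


Interleaving "cdde" and "hhfj":
  Position 0: 'c' from first, 'h' from second => "ch"
  Position 1: 'd' from first, 'h' from second => "dh"
  Position 2: 'd' from first, 'f' from second => "df"
  Position 3: 'e' from first, 'j' from second => "ej"
Result: chdhdfej

chdhdfej


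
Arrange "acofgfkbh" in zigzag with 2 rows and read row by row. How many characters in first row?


Zigzag "acofgfkbh" into 2 rows:
Placing characters:
  'a' => row 0
  'c' => row 1
  'o' => row 0
  'f' => row 1
  'g' => row 0
  'f' => row 1
  'k' => row 0
  'b' => row 1
  'h' => row 0
Rows:
  Row 0: "aogkh"
  Row 1: "cffb"
First row length: 5

5


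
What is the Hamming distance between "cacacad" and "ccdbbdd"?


Comparing "cacacad" and "ccdbbdd" position by position:
  Position 0: 'c' vs 'c' => same
  Position 1: 'a' vs 'c' => differ
  Position 2: 'c' vs 'd' => differ
  Position 3: 'a' vs 'b' => differ
  Position 4: 'c' vs 'b' => differ
  Position 5: 'a' vs 'd' => differ
  Position 6: 'd' vs 'd' => same
Total differences (Hamming distance): 5

5


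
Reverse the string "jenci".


Input: jenci
Reading characters right to left:
  Position 4: 'i'
  Position 3: 'c'
  Position 2: 'n'
  Position 1: 'e'
  Position 0: 'j'
Reversed: icnej

icnej


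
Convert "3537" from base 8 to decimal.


Input: "3537" in base 8
Positional expansion:
  Digit '3' (value 3) x 8^3 = 1536
  Digit '5' (value 5) x 8^2 = 320
  Digit '3' (value 3) x 8^1 = 24
  Digit '7' (value 7) x 8^0 = 7
Sum = 1887

1887


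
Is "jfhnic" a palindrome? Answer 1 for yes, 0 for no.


Input: jfhnic
Reversed: cinhfj
  Compare pos 0 ('j') with pos 5 ('c'): MISMATCH
  Compare pos 1 ('f') with pos 4 ('i'): MISMATCH
  Compare pos 2 ('h') with pos 3 ('n'): MISMATCH
Result: not a palindrome

0


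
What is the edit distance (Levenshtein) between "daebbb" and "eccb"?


Computing edit distance: "daebbb" -> "eccb"
DP table:
           e    c    c    b
      0    1    2    3    4
  d   1    1    2    3    4
  a   2    2    2    3    4
  e   3    2    3    3    4
  b   4    3    3    4    3
  b   5    4    4    4    4
  b   6    5    5    5    4
Edit distance = dp[6][4] = 4

4


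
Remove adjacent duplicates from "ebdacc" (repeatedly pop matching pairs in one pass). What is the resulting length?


Input: ebdacc
Stack-based adjacent duplicate removal:
  Read 'e': push. Stack: e
  Read 'b': push. Stack: eb
  Read 'd': push. Stack: ebd
  Read 'a': push. Stack: ebda
  Read 'c': push. Stack: ebdac
  Read 'c': matches stack top 'c' => pop. Stack: ebda
Final stack: "ebda" (length 4)

4


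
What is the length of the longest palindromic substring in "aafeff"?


Input: "aafeff"
Checking substrings for palindromes:
  [2:5] "fef" (len 3) => palindrome
  [0:2] "aa" (len 2) => palindrome
  [4:6] "ff" (len 2) => palindrome
Longest palindromic substring: "fef" with length 3

3


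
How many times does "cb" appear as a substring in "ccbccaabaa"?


Searching for "cb" in "ccbccaabaa"
Scanning each position:
  Position 0: "cc" => no
  Position 1: "cb" => MATCH
  Position 2: "bc" => no
  Position 3: "cc" => no
  Position 4: "ca" => no
  Position 5: "aa" => no
  Position 6: "ab" => no
  Position 7: "ba" => no
  Position 8: "aa" => no
Total occurrences: 1

1


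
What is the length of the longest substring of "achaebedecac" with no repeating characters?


Input: "achaebedecac"
Sliding window (track last position of each char):
  Position 0 ('a'): window [0,0] length 1 -- new best
  Position 1 ('c'): window [0,1] length 2 -- new best
  Position 2 ('h'): window [0,2] length 3 -- new best
  Position 3 ('a'): repeat (last at 0), move window start to 1
  Position 3 ('a'): window [1,3] length 3
  Position 4 ('e'): window [1,4] length 4 -- new best
  Position 5 ('b'): window [1,5] length 5 -- new best
  Position 6 ('e'): repeat (last at 4), move window start to 5
  Position 6 ('e'): window [5,6] length 2
  Position 7 ('d'): window [5,7] length 3
  Position 8 ('e'): repeat (last at 6), move window start to 7
  Position 8 ('e'): window [7,8] length 2
  Position 9 ('c'): window [7,9] length 3
  Position 10 ('a'): window [7,10] length 4
  Position 11 ('c'): repeat (last at 9), move window start to 10
  Position 11 ('c'): window [10,11] length 2
Longest substring with no repeats: "chaeb" with length 5

5


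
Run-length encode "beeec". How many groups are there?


Input: beeec
Scanning for consecutive runs:
  Group 1: 'b' x 1 (positions 0-0)
  Group 2: 'e' x 3 (positions 1-3)
  Group 3: 'c' x 1 (positions 4-4)
Total groups: 3

3


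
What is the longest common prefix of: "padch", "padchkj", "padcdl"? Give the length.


Words: padch, padchkj, padcdl
  Position 0: all 'p' => match
  Position 1: all 'a' => match
  Position 2: all 'd' => match
  Position 3: all 'c' => match
  Position 4: ('h', 'h', 'd') => mismatch, stop
LCP = "padc" (length 4)

4


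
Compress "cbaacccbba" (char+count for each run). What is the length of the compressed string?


Input: cbaacccbba
Runs:
  'c' x 1 => "c1"
  'b' x 1 => "b1"
  'a' x 2 => "a2"
  'c' x 3 => "c3"
  'b' x 2 => "b2"
  'a' x 1 => "a1"
Compressed: "c1b1a2c3b2a1"
Compressed length: 12

12


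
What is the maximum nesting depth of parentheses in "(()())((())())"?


Input: "(()())((())())"
Tracking depth:
  Position 0 '(': depth becomes 1
  Position 1 '(': depth becomes 2
  Position 2 ')': depth becomes 1
  Position 3 '(': depth becomes 2
  Position 4 ')': depth becomes 1
  Position 5 ')': depth becomes 0
  Position 6 '(': depth becomes 1
  Position 7 '(': depth becomes 2
  Position 8 '(': depth becomes 3
  Position 9 ')': depth becomes 2
  Position 10 ')': depth becomes 1
  Position 11 '(': depth becomes 2
  Position 12 ')': depth becomes 1
  Position 13 ')': depth becomes 0
Maximum depth reached: 3

3


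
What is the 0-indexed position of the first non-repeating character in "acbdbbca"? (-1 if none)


Input: acbdbbca
Character frequencies:
  'a': 2
  'b': 3
  'c': 2
  'd': 1
Scanning left to right for freq == 1:
  Position 0 ('a'): freq=2, skip
  Position 1 ('c'): freq=2, skip
  Position 2 ('b'): freq=3, skip
  Position 3 ('d'): unique! => answer = 3

3


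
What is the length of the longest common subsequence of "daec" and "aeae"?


LCS of "daec" and "aeae"
DP table:
           a    e    a    e
      0    0    0    0    0
  d   0    0    0    0    0
  a   0    1    1    1    1
  e   0    1    2    2    2
  c   0    1    2    2    2
LCS length = dp[4][4] = 2

2


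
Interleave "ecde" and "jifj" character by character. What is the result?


Interleaving "ecde" and "jifj":
  Position 0: 'e' from first, 'j' from second => "ej"
  Position 1: 'c' from first, 'i' from second => "ci"
  Position 2: 'd' from first, 'f' from second => "df"
  Position 3: 'e' from first, 'j' from second => "ej"
Result: ejcidfej

ejcidfej


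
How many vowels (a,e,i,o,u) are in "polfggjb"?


Input: polfggjb
Checking each character:
  'p' at position 0: consonant
  'o' at position 1: vowel (running total: 1)
  'l' at position 2: consonant
  'f' at position 3: consonant
  'g' at position 4: consonant
  'g' at position 5: consonant
  'j' at position 6: consonant
  'b' at position 7: consonant
Total vowels: 1

1


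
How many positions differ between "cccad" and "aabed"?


Comparing "cccad" and "aabed" position by position:
  Position 0: 'c' vs 'a' => DIFFER
  Position 1: 'c' vs 'a' => DIFFER
  Position 2: 'c' vs 'b' => DIFFER
  Position 3: 'a' vs 'e' => DIFFER
  Position 4: 'd' vs 'd' => same
Positions that differ: 4

4


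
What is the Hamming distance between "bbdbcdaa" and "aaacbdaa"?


Comparing "bbdbcdaa" and "aaacbdaa" position by position:
  Position 0: 'b' vs 'a' => differ
  Position 1: 'b' vs 'a' => differ
  Position 2: 'd' vs 'a' => differ
  Position 3: 'b' vs 'c' => differ
  Position 4: 'c' vs 'b' => differ
  Position 5: 'd' vs 'd' => same
  Position 6: 'a' vs 'a' => same
  Position 7: 'a' vs 'a' => same
Total differences (Hamming distance): 5

5


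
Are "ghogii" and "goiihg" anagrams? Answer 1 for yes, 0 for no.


Strings: "ghogii", "goiihg"
Sorted first:  gghiio
Sorted second: gghiio
Sorted forms match => anagrams

1


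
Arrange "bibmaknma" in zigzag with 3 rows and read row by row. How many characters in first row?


Zigzag "bibmaknma" into 3 rows:
Placing characters:
  'b' => row 0
  'i' => row 1
  'b' => row 2
  'm' => row 1
  'a' => row 0
  'k' => row 1
  'n' => row 2
  'm' => row 1
  'a' => row 0
Rows:
  Row 0: "baa"
  Row 1: "imkm"
  Row 2: "bn"
First row length: 3

3


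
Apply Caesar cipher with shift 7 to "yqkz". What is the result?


Caesar cipher: shift "yqkz" by 7
  'y' (pos 24) + 7 = pos 5 = 'f'
  'q' (pos 16) + 7 = pos 23 = 'x'
  'k' (pos 10) + 7 = pos 17 = 'r'
  'z' (pos 25) + 7 = pos 6 = 'g'
Result: fxrg

fxrg


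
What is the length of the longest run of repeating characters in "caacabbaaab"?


Input: "caacabbaaab"
Scanning for longest run:
  Position 1 ('a'): new char, reset run to 1
  Position 2 ('a'): continues run of 'a', length=2
  Position 3 ('c'): new char, reset run to 1
  Position 4 ('a'): new char, reset run to 1
  Position 5 ('b'): new char, reset run to 1
  Position 6 ('b'): continues run of 'b', length=2
  Position 7 ('a'): new char, reset run to 1
  Position 8 ('a'): continues run of 'a', length=2
  Position 9 ('a'): continues run of 'a', length=3
  Position 10 ('b'): new char, reset run to 1
Longest run: 'a' with length 3

3


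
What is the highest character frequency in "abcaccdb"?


Input: abcaccdb
Character counts:
  'a': 2
  'b': 2
  'c': 3
  'd': 1
Maximum frequency: 3

3


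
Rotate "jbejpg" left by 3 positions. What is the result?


Input: "jbejpg", rotate left by 3
First 3 characters: "jbe"
Remaining characters: "jpg"
Concatenate remaining + first: "jpg" + "jbe" = "jpgjbe"

jpgjbe


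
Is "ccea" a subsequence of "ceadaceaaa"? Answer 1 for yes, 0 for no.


Check if "ccea" is a subsequence of "ceadaceaaa"
Greedy scan:
  Position 0 ('c'): matches sub[0] = 'c'
  Position 1 ('e'): no match needed
  Position 2 ('a'): no match needed
  Position 3 ('d'): no match needed
  Position 4 ('a'): no match needed
  Position 5 ('c'): matches sub[1] = 'c'
  Position 6 ('e'): matches sub[2] = 'e'
  Position 7 ('a'): matches sub[3] = 'a'
  Position 8 ('a'): no match needed
  Position 9 ('a'): no match needed
All 4 characters matched => is a subsequence

1


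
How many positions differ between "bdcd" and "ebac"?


Comparing "bdcd" and "ebac" position by position:
  Position 0: 'b' vs 'e' => DIFFER
  Position 1: 'd' vs 'b' => DIFFER
  Position 2: 'c' vs 'a' => DIFFER
  Position 3: 'd' vs 'c' => DIFFER
Positions that differ: 4

4


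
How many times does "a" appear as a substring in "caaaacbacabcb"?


Searching for "a" in "caaaacbacabcb"
Scanning each position:
  Position 0: "c" => no
  Position 1: "a" => MATCH
  Position 2: "a" => MATCH
  Position 3: "a" => MATCH
  Position 4: "a" => MATCH
  Position 5: "c" => no
  Position 6: "b" => no
  Position 7: "a" => MATCH
  Position 8: "c" => no
  Position 9: "a" => MATCH
  Position 10: "b" => no
  Position 11: "c" => no
  Position 12: "b" => no
Total occurrences: 6

6


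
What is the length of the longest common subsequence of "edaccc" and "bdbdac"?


LCS of "edaccc" and "bdbdac"
DP table:
           b    d    b    d    a    c
      0    0    0    0    0    0    0
  e   0    0    0    0    0    0    0
  d   0    0    1    1    1    1    1
  a   0    0    1    1    1    2    2
  c   0    0    1    1    1    2    3
  c   0    0    1    1    1    2    3
  c   0    0    1    1    1    2    3
LCS length = dp[6][6] = 3

3


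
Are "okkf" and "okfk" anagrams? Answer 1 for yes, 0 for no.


Strings: "okkf", "okfk"
Sorted first:  fkko
Sorted second: fkko
Sorted forms match => anagrams

1


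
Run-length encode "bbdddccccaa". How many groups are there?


Input: bbdddccccaa
Scanning for consecutive runs:
  Group 1: 'b' x 2 (positions 0-1)
  Group 2: 'd' x 3 (positions 2-4)
  Group 3: 'c' x 4 (positions 5-8)
  Group 4: 'a' x 2 (positions 9-10)
Total groups: 4

4


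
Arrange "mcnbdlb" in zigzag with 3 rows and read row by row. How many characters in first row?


Zigzag "mcnbdlb" into 3 rows:
Placing characters:
  'm' => row 0
  'c' => row 1
  'n' => row 2
  'b' => row 1
  'd' => row 0
  'l' => row 1
  'b' => row 2
Rows:
  Row 0: "md"
  Row 1: "cbl"
  Row 2: "nb"
First row length: 2

2


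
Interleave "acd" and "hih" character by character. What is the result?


Interleaving "acd" and "hih":
  Position 0: 'a' from first, 'h' from second => "ah"
  Position 1: 'c' from first, 'i' from second => "ci"
  Position 2: 'd' from first, 'h' from second => "dh"
Result: ahcidh

ahcidh


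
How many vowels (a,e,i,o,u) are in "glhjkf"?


Input: glhjkf
Checking each character:
  'g' at position 0: consonant
  'l' at position 1: consonant
  'h' at position 2: consonant
  'j' at position 3: consonant
  'k' at position 4: consonant
  'f' at position 5: consonant
Total vowels: 0

0


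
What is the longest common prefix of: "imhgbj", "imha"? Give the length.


Words: imhgbj, imha
  Position 0: all 'i' => match
  Position 1: all 'm' => match
  Position 2: all 'h' => match
  Position 3: ('g', 'a') => mismatch, stop
LCP = "imh" (length 3)

3


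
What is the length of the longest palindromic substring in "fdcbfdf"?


Input: "fdcbfdf"
Checking substrings for palindromes:
  [4:7] "fdf" (len 3) => palindrome
Longest palindromic substring: "fdf" with length 3

3


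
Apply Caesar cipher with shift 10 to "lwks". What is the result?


Caesar cipher: shift "lwks" by 10
  'l' (pos 11) + 10 = pos 21 = 'v'
  'w' (pos 22) + 10 = pos 6 = 'g'
  'k' (pos 10) + 10 = pos 20 = 'u'
  's' (pos 18) + 10 = pos 2 = 'c'
Result: vguc

vguc


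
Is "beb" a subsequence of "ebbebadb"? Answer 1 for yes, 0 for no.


Check if "beb" is a subsequence of "ebbebadb"
Greedy scan:
  Position 0 ('e'): no match needed
  Position 1 ('b'): matches sub[0] = 'b'
  Position 2 ('b'): no match needed
  Position 3 ('e'): matches sub[1] = 'e'
  Position 4 ('b'): matches sub[2] = 'b'
  Position 5 ('a'): no match needed
  Position 6 ('d'): no match needed
  Position 7 ('b'): no match needed
All 3 characters matched => is a subsequence

1


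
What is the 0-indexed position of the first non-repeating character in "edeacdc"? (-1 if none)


Input: edeacdc
Character frequencies:
  'a': 1
  'c': 2
  'd': 2
  'e': 2
Scanning left to right for freq == 1:
  Position 0 ('e'): freq=2, skip
  Position 1 ('d'): freq=2, skip
  Position 2 ('e'): freq=2, skip
  Position 3 ('a'): unique! => answer = 3

3


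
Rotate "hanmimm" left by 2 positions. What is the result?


Input: "hanmimm", rotate left by 2
First 2 characters: "ha"
Remaining characters: "nmimm"
Concatenate remaining + first: "nmimm" + "ha" = "nmimmha"

nmimmha


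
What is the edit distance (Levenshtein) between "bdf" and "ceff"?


Computing edit distance: "bdf" -> "ceff"
DP table:
           c    e    f    f
      0    1    2    3    4
  b   1    1    2    3    4
  d   2    2    2    3    4
  f   3    3    3    2    3
Edit distance = dp[3][4] = 3

3


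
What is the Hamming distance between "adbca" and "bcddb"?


Comparing "adbca" and "bcddb" position by position:
  Position 0: 'a' vs 'b' => differ
  Position 1: 'd' vs 'c' => differ
  Position 2: 'b' vs 'd' => differ
  Position 3: 'c' vs 'd' => differ
  Position 4: 'a' vs 'b' => differ
Total differences (Hamming distance): 5

5


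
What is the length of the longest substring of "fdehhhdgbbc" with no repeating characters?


Input: "fdehhhdgbbc"
Sliding window (track last position of each char):
  Position 0 ('f'): window [0,0] length 1 -- new best
  Position 1 ('d'): window [0,1] length 2 -- new best
  Position 2 ('e'): window [0,2] length 3 -- new best
  Position 3 ('h'): window [0,3] length 4 -- new best
  Position 4 ('h'): repeat (last at 3), move window start to 4
  Position 4 ('h'): window [4,4] length 1
  Position 5 ('h'): repeat (last at 4), move window start to 5
  Position 5 ('h'): window [5,5] length 1
  Position 6 ('d'): window [5,6] length 2
  Position 7 ('g'): window [5,7] length 3
  Position 8 ('b'): window [5,8] length 4
  Position 9 ('b'): repeat (last at 8), move window start to 9
  Position 9 ('b'): window [9,9] length 1
  Position 10 ('c'): window [9,10] length 2
Longest substring with no repeats: "fdeh" with length 4

4


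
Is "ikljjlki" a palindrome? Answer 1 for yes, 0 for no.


Input: ikljjlki
Reversed: ikljjlki
  Compare pos 0 ('i') with pos 7 ('i'): match
  Compare pos 1 ('k') with pos 6 ('k'): match
  Compare pos 2 ('l') with pos 5 ('l'): match
  Compare pos 3 ('j') with pos 4 ('j'): match
Result: palindrome

1


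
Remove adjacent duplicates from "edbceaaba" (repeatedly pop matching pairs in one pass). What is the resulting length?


Input: edbceaaba
Stack-based adjacent duplicate removal:
  Read 'e': push. Stack: e
  Read 'd': push. Stack: ed
  Read 'b': push. Stack: edb
  Read 'c': push. Stack: edbc
  Read 'e': push. Stack: edbce
  Read 'a': push. Stack: edbcea
  Read 'a': matches stack top 'a' => pop. Stack: edbce
  Read 'b': push. Stack: edbceb
  Read 'a': push. Stack: edbceba
Final stack: "edbceba" (length 7)

7


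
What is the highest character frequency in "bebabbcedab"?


Input: bebabbcedab
Character counts:
  'a': 2
  'b': 5
  'c': 1
  'd': 1
  'e': 2
Maximum frequency: 5

5


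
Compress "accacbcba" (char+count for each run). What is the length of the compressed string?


Input: accacbcba
Runs:
  'a' x 1 => "a1"
  'c' x 2 => "c2"
  'a' x 1 => "a1"
  'c' x 1 => "c1"
  'b' x 1 => "b1"
  'c' x 1 => "c1"
  'b' x 1 => "b1"
  'a' x 1 => "a1"
Compressed: "a1c2a1c1b1c1b1a1"
Compressed length: 16

16


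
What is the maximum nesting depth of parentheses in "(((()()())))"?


Input: "(((()()())))"
Tracking depth:
  Position 0 '(': depth becomes 1
  Position 1 '(': depth becomes 2
  Position 2 '(': depth becomes 3
  Position 3 '(': depth becomes 4
  Position 4 ')': depth becomes 3
  Position 5 '(': depth becomes 4
  Position 6 ')': depth becomes 3
  Position 7 '(': depth becomes 4
  Position 8 ')': depth becomes 3
  Position 9 ')': depth becomes 2
  Position 10 ')': depth becomes 1
  Position 11 ')': depth becomes 0
Maximum depth reached: 4

4


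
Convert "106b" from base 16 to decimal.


Input: "106b" in base 16
Positional expansion:
  Digit '1' (value 1) x 16^3 = 4096
  Digit '0' (value 0) x 16^2 = 0
  Digit '6' (value 6) x 16^1 = 96
  Digit 'b' (value 11) x 16^0 = 11
Sum = 4203

4203


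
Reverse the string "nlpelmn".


Input: nlpelmn
Reading characters right to left:
  Position 6: 'n'
  Position 5: 'm'
  Position 4: 'l'
  Position 3: 'e'
  Position 2: 'p'
  Position 1: 'l'
  Position 0: 'n'
Reversed: nmlepln

nmlepln


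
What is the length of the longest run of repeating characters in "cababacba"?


Input: "cababacba"
Scanning for longest run:
  Position 1 ('a'): new char, reset run to 1
  Position 2 ('b'): new char, reset run to 1
  Position 3 ('a'): new char, reset run to 1
  Position 4 ('b'): new char, reset run to 1
  Position 5 ('a'): new char, reset run to 1
  Position 6 ('c'): new char, reset run to 1
  Position 7 ('b'): new char, reset run to 1
  Position 8 ('a'): new char, reset run to 1
Longest run: 'c' with length 1

1


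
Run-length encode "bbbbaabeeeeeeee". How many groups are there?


Input: bbbbaabeeeeeeee
Scanning for consecutive runs:
  Group 1: 'b' x 4 (positions 0-3)
  Group 2: 'a' x 2 (positions 4-5)
  Group 3: 'b' x 1 (positions 6-6)
  Group 4: 'e' x 8 (positions 7-14)
Total groups: 4

4


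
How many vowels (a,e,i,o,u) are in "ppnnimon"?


Input: ppnnimon
Checking each character:
  'p' at position 0: consonant
  'p' at position 1: consonant
  'n' at position 2: consonant
  'n' at position 3: consonant
  'i' at position 4: vowel (running total: 1)
  'm' at position 5: consonant
  'o' at position 6: vowel (running total: 2)
  'n' at position 7: consonant
Total vowels: 2

2


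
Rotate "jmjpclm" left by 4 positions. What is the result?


Input: "jmjpclm", rotate left by 4
First 4 characters: "jmjp"
Remaining characters: "clm"
Concatenate remaining + first: "clm" + "jmjp" = "clmjmjp"

clmjmjp


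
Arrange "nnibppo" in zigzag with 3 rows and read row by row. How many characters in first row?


Zigzag "nnibppo" into 3 rows:
Placing characters:
  'n' => row 0
  'n' => row 1
  'i' => row 2
  'b' => row 1
  'p' => row 0
  'p' => row 1
  'o' => row 2
Rows:
  Row 0: "np"
  Row 1: "nbp"
  Row 2: "io"
First row length: 2

2


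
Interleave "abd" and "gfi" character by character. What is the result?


Interleaving "abd" and "gfi":
  Position 0: 'a' from first, 'g' from second => "ag"
  Position 1: 'b' from first, 'f' from second => "bf"
  Position 2: 'd' from first, 'i' from second => "di"
Result: agbfdi

agbfdi


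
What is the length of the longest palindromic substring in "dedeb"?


Input: "dedeb"
Checking substrings for palindromes:
  [0:3] "ded" (len 3) => palindrome
  [1:4] "ede" (len 3) => palindrome
Longest palindromic substring: "ded" with length 3

3
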